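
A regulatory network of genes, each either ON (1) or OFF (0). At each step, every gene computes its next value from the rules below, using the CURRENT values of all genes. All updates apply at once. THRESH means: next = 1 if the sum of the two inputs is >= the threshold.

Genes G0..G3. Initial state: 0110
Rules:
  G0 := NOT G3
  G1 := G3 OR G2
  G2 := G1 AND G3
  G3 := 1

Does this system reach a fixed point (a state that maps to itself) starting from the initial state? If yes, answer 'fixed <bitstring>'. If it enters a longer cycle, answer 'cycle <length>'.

Answer: fixed 0111

Derivation:
Step 0: 0110
Step 1: G0=NOT G3=NOT 0=1 G1=G3|G2=0|1=1 G2=G1&G3=1&0=0 G3=1(const) -> 1101
Step 2: G0=NOT G3=NOT 1=0 G1=G3|G2=1|0=1 G2=G1&G3=1&1=1 G3=1(const) -> 0111
Step 3: G0=NOT G3=NOT 1=0 G1=G3|G2=1|1=1 G2=G1&G3=1&1=1 G3=1(const) -> 0111
Fixed point reached at step 2: 0111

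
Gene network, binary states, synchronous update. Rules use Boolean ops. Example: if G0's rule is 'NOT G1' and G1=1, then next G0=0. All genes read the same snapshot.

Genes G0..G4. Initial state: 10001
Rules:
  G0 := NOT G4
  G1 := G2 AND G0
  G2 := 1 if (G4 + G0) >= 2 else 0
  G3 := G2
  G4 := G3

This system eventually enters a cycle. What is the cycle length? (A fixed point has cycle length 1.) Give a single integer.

Answer: 3

Derivation:
Step 0: 10001
Step 1: G0=NOT G4=NOT 1=0 G1=G2&G0=0&1=0 G2=(1+1>=2)=1 G3=G2=0 G4=G3=0 -> 00100
Step 2: G0=NOT G4=NOT 0=1 G1=G2&G0=1&0=0 G2=(0+0>=2)=0 G3=G2=1 G4=G3=0 -> 10010
Step 3: G0=NOT G4=NOT 0=1 G1=G2&G0=0&1=0 G2=(0+1>=2)=0 G3=G2=0 G4=G3=1 -> 10001
State from step 3 equals state from step 0 -> cycle length 3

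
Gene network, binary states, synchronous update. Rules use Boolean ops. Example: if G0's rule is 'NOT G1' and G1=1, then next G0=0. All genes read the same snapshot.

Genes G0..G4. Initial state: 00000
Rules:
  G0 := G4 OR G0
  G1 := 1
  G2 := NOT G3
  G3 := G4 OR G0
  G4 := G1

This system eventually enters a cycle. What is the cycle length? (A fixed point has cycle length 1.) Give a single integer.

Step 0: 00000
Step 1: G0=G4|G0=0|0=0 G1=1(const) G2=NOT G3=NOT 0=1 G3=G4|G0=0|0=0 G4=G1=0 -> 01100
Step 2: G0=G4|G0=0|0=0 G1=1(const) G2=NOT G3=NOT 0=1 G3=G4|G0=0|0=0 G4=G1=1 -> 01101
Step 3: G0=G4|G0=1|0=1 G1=1(const) G2=NOT G3=NOT 0=1 G3=G4|G0=1|0=1 G4=G1=1 -> 11111
Step 4: G0=G4|G0=1|1=1 G1=1(const) G2=NOT G3=NOT 1=0 G3=G4|G0=1|1=1 G4=G1=1 -> 11011
Step 5: G0=G4|G0=1|1=1 G1=1(const) G2=NOT G3=NOT 1=0 G3=G4|G0=1|1=1 G4=G1=1 -> 11011
State from step 5 equals state from step 4 -> cycle length 1

Answer: 1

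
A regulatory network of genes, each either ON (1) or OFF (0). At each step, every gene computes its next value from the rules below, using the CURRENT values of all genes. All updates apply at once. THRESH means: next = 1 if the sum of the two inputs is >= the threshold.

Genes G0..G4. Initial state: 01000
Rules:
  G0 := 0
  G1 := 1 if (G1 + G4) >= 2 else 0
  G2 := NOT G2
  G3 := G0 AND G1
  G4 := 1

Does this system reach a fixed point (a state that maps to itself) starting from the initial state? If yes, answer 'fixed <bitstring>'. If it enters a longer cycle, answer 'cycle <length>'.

Answer: cycle 2

Derivation:
Step 0: 01000
Step 1: G0=0(const) G1=(1+0>=2)=0 G2=NOT G2=NOT 0=1 G3=G0&G1=0&1=0 G4=1(const) -> 00101
Step 2: G0=0(const) G1=(0+1>=2)=0 G2=NOT G2=NOT 1=0 G3=G0&G1=0&0=0 G4=1(const) -> 00001
Step 3: G0=0(const) G1=(0+1>=2)=0 G2=NOT G2=NOT 0=1 G3=G0&G1=0&0=0 G4=1(const) -> 00101
Cycle of length 2 starting at step 1 -> no fixed point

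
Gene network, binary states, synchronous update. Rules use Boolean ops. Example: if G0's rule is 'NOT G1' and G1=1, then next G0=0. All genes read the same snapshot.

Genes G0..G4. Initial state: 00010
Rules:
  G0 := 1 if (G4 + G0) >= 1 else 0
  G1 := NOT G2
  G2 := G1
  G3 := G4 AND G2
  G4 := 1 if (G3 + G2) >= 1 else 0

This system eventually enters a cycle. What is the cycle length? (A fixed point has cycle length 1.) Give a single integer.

Answer: 4

Derivation:
Step 0: 00010
Step 1: G0=(0+0>=1)=0 G1=NOT G2=NOT 0=1 G2=G1=0 G3=G4&G2=0&0=0 G4=(1+0>=1)=1 -> 01001
Step 2: G0=(1+0>=1)=1 G1=NOT G2=NOT 0=1 G2=G1=1 G3=G4&G2=1&0=0 G4=(0+0>=1)=0 -> 11100
Step 3: G0=(0+1>=1)=1 G1=NOT G2=NOT 1=0 G2=G1=1 G3=G4&G2=0&1=0 G4=(0+1>=1)=1 -> 10101
Step 4: G0=(1+1>=1)=1 G1=NOT G2=NOT 1=0 G2=G1=0 G3=G4&G2=1&1=1 G4=(0+1>=1)=1 -> 10011
Step 5: G0=(1+1>=1)=1 G1=NOT G2=NOT 0=1 G2=G1=0 G3=G4&G2=1&0=0 G4=(1+0>=1)=1 -> 11001
Step 6: G0=(1+1>=1)=1 G1=NOT G2=NOT 0=1 G2=G1=1 G3=G4&G2=1&0=0 G4=(0+0>=1)=0 -> 11100
State from step 6 equals state from step 2 -> cycle length 4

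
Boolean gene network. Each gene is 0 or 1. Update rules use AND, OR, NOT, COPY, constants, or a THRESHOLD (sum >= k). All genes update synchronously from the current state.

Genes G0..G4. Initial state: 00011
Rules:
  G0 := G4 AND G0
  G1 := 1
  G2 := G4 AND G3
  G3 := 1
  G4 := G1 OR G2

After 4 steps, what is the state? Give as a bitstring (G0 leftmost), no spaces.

Step 1: G0=G4&G0=1&0=0 G1=1(const) G2=G4&G3=1&1=1 G3=1(const) G4=G1|G2=0|0=0 -> 01110
Step 2: G0=G4&G0=0&0=0 G1=1(const) G2=G4&G3=0&1=0 G3=1(const) G4=G1|G2=1|1=1 -> 01011
Step 3: G0=G4&G0=1&0=0 G1=1(const) G2=G4&G3=1&1=1 G3=1(const) G4=G1|G2=1|0=1 -> 01111
Step 4: G0=G4&G0=1&0=0 G1=1(const) G2=G4&G3=1&1=1 G3=1(const) G4=G1|G2=1|1=1 -> 01111

01111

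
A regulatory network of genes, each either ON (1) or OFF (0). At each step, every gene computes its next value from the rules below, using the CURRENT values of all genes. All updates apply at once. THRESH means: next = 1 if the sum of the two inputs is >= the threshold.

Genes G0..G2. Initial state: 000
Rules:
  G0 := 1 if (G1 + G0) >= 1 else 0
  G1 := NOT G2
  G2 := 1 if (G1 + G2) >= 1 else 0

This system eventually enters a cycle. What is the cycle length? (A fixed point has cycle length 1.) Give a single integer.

Answer: 1

Derivation:
Step 0: 000
Step 1: G0=(0+0>=1)=0 G1=NOT G2=NOT 0=1 G2=(0+0>=1)=0 -> 010
Step 2: G0=(1+0>=1)=1 G1=NOT G2=NOT 0=1 G2=(1+0>=1)=1 -> 111
Step 3: G0=(1+1>=1)=1 G1=NOT G2=NOT 1=0 G2=(1+1>=1)=1 -> 101
Step 4: G0=(0+1>=1)=1 G1=NOT G2=NOT 1=0 G2=(0+1>=1)=1 -> 101
State from step 4 equals state from step 3 -> cycle length 1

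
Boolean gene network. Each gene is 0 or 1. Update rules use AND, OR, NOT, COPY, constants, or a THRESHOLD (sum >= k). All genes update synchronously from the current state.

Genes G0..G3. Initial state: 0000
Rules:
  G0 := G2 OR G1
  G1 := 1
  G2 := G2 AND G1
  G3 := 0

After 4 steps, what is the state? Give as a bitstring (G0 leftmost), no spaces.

Step 1: G0=G2|G1=0|0=0 G1=1(const) G2=G2&G1=0&0=0 G3=0(const) -> 0100
Step 2: G0=G2|G1=0|1=1 G1=1(const) G2=G2&G1=0&1=0 G3=0(const) -> 1100
Step 3: G0=G2|G1=0|1=1 G1=1(const) G2=G2&G1=0&1=0 G3=0(const) -> 1100
Step 4: G0=G2|G1=0|1=1 G1=1(const) G2=G2&G1=0&1=0 G3=0(const) -> 1100

1100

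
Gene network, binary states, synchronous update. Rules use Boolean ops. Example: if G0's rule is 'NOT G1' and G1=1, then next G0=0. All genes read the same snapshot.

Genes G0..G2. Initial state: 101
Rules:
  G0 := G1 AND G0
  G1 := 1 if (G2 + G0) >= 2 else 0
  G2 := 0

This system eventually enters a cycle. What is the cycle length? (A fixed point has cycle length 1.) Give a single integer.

Step 0: 101
Step 1: G0=G1&G0=0&1=0 G1=(1+1>=2)=1 G2=0(const) -> 010
Step 2: G0=G1&G0=1&0=0 G1=(0+0>=2)=0 G2=0(const) -> 000
Step 3: G0=G1&G0=0&0=0 G1=(0+0>=2)=0 G2=0(const) -> 000
State from step 3 equals state from step 2 -> cycle length 1

Answer: 1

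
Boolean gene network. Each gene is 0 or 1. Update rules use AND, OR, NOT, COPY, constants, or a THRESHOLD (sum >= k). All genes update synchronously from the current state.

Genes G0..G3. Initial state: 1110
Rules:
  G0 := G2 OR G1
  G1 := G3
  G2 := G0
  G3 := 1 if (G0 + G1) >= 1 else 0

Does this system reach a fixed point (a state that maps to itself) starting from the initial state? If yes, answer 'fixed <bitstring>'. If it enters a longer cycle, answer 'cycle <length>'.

Step 0: 1110
Step 1: G0=G2|G1=1|1=1 G1=G3=0 G2=G0=1 G3=(1+1>=1)=1 -> 1011
Step 2: G0=G2|G1=1|0=1 G1=G3=1 G2=G0=1 G3=(1+0>=1)=1 -> 1111
Step 3: G0=G2|G1=1|1=1 G1=G3=1 G2=G0=1 G3=(1+1>=1)=1 -> 1111
Fixed point reached at step 2: 1111

Answer: fixed 1111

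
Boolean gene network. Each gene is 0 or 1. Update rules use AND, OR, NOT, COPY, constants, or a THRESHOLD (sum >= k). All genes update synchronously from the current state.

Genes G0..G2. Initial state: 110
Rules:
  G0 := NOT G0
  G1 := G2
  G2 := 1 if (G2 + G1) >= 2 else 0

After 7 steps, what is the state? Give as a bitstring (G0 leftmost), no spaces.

Step 1: G0=NOT G0=NOT 1=0 G1=G2=0 G2=(0+1>=2)=0 -> 000
Step 2: G0=NOT G0=NOT 0=1 G1=G2=0 G2=(0+0>=2)=0 -> 100
Step 3: G0=NOT G0=NOT 1=0 G1=G2=0 G2=(0+0>=2)=0 -> 000
Step 4: G0=NOT G0=NOT 0=1 G1=G2=0 G2=(0+0>=2)=0 -> 100
Step 5: G0=NOT G0=NOT 1=0 G1=G2=0 G2=(0+0>=2)=0 -> 000
Step 6: G0=NOT G0=NOT 0=1 G1=G2=0 G2=(0+0>=2)=0 -> 100
Step 7: G0=NOT G0=NOT 1=0 G1=G2=0 G2=(0+0>=2)=0 -> 000

000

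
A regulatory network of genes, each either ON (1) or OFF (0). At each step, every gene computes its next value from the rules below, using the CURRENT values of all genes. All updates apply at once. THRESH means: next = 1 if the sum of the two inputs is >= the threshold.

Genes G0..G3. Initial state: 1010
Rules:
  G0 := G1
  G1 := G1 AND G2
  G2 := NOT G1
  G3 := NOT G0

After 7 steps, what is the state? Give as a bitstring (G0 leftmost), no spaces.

Step 1: G0=G1=0 G1=G1&G2=0&1=0 G2=NOT G1=NOT 0=1 G3=NOT G0=NOT 1=0 -> 0010
Step 2: G0=G1=0 G1=G1&G2=0&1=0 G2=NOT G1=NOT 0=1 G3=NOT G0=NOT 0=1 -> 0011
Step 3: G0=G1=0 G1=G1&G2=0&1=0 G2=NOT G1=NOT 0=1 G3=NOT G0=NOT 0=1 -> 0011
Step 4: G0=G1=0 G1=G1&G2=0&1=0 G2=NOT G1=NOT 0=1 G3=NOT G0=NOT 0=1 -> 0011
Step 5: G0=G1=0 G1=G1&G2=0&1=0 G2=NOT G1=NOT 0=1 G3=NOT G0=NOT 0=1 -> 0011
Step 6: G0=G1=0 G1=G1&G2=0&1=0 G2=NOT G1=NOT 0=1 G3=NOT G0=NOT 0=1 -> 0011
Step 7: G0=G1=0 G1=G1&G2=0&1=0 G2=NOT G1=NOT 0=1 G3=NOT G0=NOT 0=1 -> 0011

0011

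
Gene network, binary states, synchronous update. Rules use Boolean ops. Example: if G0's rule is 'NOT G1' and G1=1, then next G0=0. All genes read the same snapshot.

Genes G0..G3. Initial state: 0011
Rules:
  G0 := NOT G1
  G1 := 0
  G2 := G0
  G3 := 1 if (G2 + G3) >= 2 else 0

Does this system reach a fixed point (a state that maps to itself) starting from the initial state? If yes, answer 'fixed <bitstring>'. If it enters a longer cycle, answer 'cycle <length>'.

Answer: fixed 1010

Derivation:
Step 0: 0011
Step 1: G0=NOT G1=NOT 0=1 G1=0(const) G2=G0=0 G3=(1+1>=2)=1 -> 1001
Step 2: G0=NOT G1=NOT 0=1 G1=0(const) G2=G0=1 G3=(0+1>=2)=0 -> 1010
Step 3: G0=NOT G1=NOT 0=1 G1=0(const) G2=G0=1 G3=(1+0>=2)=0 -> 1010
Fixed point reached at step 2: 1010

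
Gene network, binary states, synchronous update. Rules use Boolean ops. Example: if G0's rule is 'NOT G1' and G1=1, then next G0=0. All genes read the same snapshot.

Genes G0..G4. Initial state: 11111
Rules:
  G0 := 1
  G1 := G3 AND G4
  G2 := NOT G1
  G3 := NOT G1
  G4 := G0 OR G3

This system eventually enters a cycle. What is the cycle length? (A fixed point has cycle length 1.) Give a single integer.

Answer: 4

Derivation:
Step 0: 11111
Step 1: G0=1(const) G1=G3&G4=1&1=1 G2=NOT G1=NOT 1=0 G3=NOT G1=NOT 1=0 G4=G0|G3=1|1=1 -> 11001
Step 2: G0=1(const) G1=G3&G4=0&1=0 G2=NOT G1=NOT 1=0 G3=NOT G1=NOT 1=0 G4=G0|G3=1|0=1 -> 10001
Step 3: G0=1(const) G1=G3&G4=0&1=0 G2=NOT G1=NOT 0=1 G3=NOT G1=NOT 0=1 G4=G0|G3=1|0=1 -> 10111
Step 4: G0=1(const) G1=G3&G4=1&1=1 G2=NOT G1=NOT 0=1 G3=NOT G1=NOT 0=1 G4=G0|G3=1|1=1 -> 11111
State from step 4 equals state from step 0 -> cycle length 4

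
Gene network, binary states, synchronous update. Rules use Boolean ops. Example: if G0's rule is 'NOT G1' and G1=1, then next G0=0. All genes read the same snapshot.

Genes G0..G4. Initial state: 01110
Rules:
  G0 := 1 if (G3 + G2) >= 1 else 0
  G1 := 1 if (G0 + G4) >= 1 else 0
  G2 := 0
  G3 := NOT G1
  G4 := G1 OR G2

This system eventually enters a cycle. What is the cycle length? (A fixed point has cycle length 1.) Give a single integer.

Answer: 2

Derivation:
Step 0: 01110
Step 1: G0=(1+1>=1)=1 G1=(0+0>=1)=0 G2=0(const) G3=NOT G1=NOT 1=0 G4=G1|G2=1|1=1 -> 10001
Step 2: G0=(0+0>=1)=0 G1=(1+1>=1)=1 G2=0(const) G3=NOT G1=NOT 0=1 G4=G1|G2=0|0=0 -> 01010
Step 3: G0=(1+0>=1)=1 G1=(0+0>=1)=0 G2=0(const) G3=NOT G1=NOT 1=0 G4=G1|G2=1|0=1 -> 10001
State from step 3 equals state from step 1 -> cycle length 2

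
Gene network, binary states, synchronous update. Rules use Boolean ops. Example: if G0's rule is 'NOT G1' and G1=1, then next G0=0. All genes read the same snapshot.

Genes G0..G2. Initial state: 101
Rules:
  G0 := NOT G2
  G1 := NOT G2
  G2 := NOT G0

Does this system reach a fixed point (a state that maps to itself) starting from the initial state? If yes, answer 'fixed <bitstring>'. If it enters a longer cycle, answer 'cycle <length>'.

Answer: cycle 2

Derivation:
Step 0: 101
Step 1: G0=NOT G2=NOT 1=0 G1=NOT G2=NOT 1=0 G2=NOT G0=NOT 1=0 -> 000
Step 2: G0=NOT G2=NOT 0=1 G1=NOT G2=NOT 0=1 G2=NOT G0=NOT 0=1 -> 111
Step 3: G0=NOT G2=NOT 1=0 G1=NOT G2=NOT 1=0 G2=NOT G0=NOT 1=0 -> 000
Cycle of length 2 starting at step 1 -> no fixed point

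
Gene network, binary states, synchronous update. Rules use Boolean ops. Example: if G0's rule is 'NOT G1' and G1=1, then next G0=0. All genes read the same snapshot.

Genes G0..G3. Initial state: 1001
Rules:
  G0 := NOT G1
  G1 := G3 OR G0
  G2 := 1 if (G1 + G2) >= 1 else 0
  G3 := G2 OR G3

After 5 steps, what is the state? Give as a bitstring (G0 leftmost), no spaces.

Step 1: G0=NOT G1=NOT 0=1 G1=G3|G0=1|1=1 G2=(0+0>=1)=0 G3=G2|G3=0|1=1 -> 1101
Step 2: G0=NOT G1=NOT 1=0 G1=G3|G0=1|1=1 G2=(1+0>=1)=1 G3=G2|G3=0|1=1 -> 0111
Step 3: G0=NOT G1=NOT 1=0 G1=G3|G0=1|0=1 G2=(1+1>=1)=1 G3=G2|G3=1|1=1 -> 0111
Step 4: G0=NOT G1=NOT 1=0 G1=G3|G0=1|0=1 G2=(1+1>=1)=1 G3=G2|G3=1|1=1 -> 0111
Step 5: G0=NOT G1=NOT 1=0 G1=G3|G0=1|0=1 G2=(1+1>=1)=1 G3=G2|G3=1|1=1 -> 0111

0111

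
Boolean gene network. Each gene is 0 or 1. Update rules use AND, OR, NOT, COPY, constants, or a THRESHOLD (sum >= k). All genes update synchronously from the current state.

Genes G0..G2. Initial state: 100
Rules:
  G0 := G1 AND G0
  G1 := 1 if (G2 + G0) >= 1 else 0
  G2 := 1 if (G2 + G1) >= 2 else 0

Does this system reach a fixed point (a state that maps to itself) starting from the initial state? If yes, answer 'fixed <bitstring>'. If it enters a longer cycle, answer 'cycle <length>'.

Answer: fixed 000

Derivation:
Step 0: 100
Step 1: G0=G1&G0=0&1=0 G1=(0+1>=1)=1 G2=(0+0>=2)=0 -> 010
Step 2: G0=G1&G0=1&0=0 G1=(0+0>=1)=0 G2=(0+1>=2)=0 -> 000
Step 3: G0=G1&G0=0&0=0 G1=(0+0>=1)=0 G2=(0+0>=2)=0 -> 000
Fixed point reached at step 2: 000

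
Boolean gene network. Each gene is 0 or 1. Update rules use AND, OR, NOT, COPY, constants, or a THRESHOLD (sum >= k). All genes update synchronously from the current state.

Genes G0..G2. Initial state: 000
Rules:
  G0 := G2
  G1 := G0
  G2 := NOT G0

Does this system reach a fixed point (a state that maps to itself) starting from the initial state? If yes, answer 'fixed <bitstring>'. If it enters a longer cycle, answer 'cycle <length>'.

Step 0: 000
Step 1: G0=G2=0 G1=G0=0 G2=NOT G0=NOT 0=1 -> 001
Step 2: G0=G2=1 G1=G0=0 G2=NOT G0=NOT 0=1 -> 101
Step 3: G0=G2=1 G1=G0=1 G2=NOT G0=NOT 1=0 -> 110
Step 4: G0=G2=0 G1=G0=1 G2=NOT G0=NOT 1=0 -> 010
Step 5: G0=G2=0 G1=G0=0 G2=NOT G0=NOT 0=1 -> 001
Cycle of length 4 starting at step 1 -> no fixed point

Answer: cycle 4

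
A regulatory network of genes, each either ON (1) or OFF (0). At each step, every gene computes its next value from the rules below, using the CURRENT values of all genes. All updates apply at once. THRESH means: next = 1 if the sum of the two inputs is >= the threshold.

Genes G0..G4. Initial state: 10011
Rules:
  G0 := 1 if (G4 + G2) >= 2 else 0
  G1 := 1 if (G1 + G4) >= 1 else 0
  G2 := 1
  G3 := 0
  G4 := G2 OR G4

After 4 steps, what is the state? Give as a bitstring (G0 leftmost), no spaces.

Step 1: G0=(1+0>=2)=0 G1=(0+1>=1)=1 G2=1(const) G3=0(const) G4=G2|G4=0|1=1 -> 01101
Step 2: G0=(1+1>=2)=1 G1=(1+1>=1)=1 G2=1(const) G3=0(const) G4=G2|G4=1|1=1 -> 11101
Step 3: G0=(1+1>=2)=1 G1=(1+1>=1)=1 G2=1(const) G3=0(const) G4=G2|G4=1|1=1 -> 11101
Step 4: G0=(1+1>=2)=1 G1=(1+1>=1)=1 G2=1(const) G3=0(const) G4=G2|G4=1|1=1 -> 11101

11101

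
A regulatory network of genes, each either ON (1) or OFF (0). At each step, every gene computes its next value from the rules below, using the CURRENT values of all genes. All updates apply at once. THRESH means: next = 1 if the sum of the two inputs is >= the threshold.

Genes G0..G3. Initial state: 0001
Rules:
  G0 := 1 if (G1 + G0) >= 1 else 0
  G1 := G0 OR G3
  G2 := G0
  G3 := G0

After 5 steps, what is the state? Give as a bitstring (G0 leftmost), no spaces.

Step 1: G0=(0+0>=1)=0 G1=G0|G3=0|1=1 G2=G0=0 G3=G0=0 -> 0100
Step 2: G0=(1+0>=1)=1 G1=G0|G3=0|0=0 G2=G0=0 G3=G0=0 -> 1000
Step 3: G0=(0+1>=1)=1 G1=G0|G3=1|0=1 G2=G0=1 G3=G0=1 -> 1111
Step 4: G0=(1+1>=1)=1 G1=G0|G3=1|1=1 G2=G0=1 G3=G0=1 -> 1111
Step 5: G0=(1+1>=1)=1 G1=G0|G3=1|1=1 G2=G0=1 G3=G0=1 -> 1111

1111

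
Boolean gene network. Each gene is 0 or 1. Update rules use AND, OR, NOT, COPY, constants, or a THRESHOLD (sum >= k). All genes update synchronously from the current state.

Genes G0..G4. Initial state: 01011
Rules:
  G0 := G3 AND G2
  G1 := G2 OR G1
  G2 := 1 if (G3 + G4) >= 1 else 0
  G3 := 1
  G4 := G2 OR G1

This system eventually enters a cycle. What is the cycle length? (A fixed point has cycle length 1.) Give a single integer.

Step 0: 01011
Step 1: G0=G3&G2=1&0=0 G1=G2|G1=0|1=1 G2=(1+1>=1)=1 G3=1(const) G4=G2|G1=0|1=1 -> 01111
Step 2: G0=G3&G2=1&1=1 G1=G2|G1=1|1=1 G2=(1+1>=1)=1 G3=1(const) G4=G2|G1=1|1=1 -> 11111
Step 3: G0=G3&G2=1&1=1 G1=G2|G1=1|1=1 G2=(1+1>=1)=1 G3=1(const) G4=G2|G1=1|1=1 -> 11111
State from step 3 equals state from step 2 -> cycle length 1

Answer: 1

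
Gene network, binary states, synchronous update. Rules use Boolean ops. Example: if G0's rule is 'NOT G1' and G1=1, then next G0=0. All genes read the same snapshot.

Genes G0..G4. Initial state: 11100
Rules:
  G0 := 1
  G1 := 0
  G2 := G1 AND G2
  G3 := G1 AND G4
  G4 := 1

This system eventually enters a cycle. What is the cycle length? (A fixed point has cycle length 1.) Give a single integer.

Step 0: 11100
Step 1: G0=1(const) G1=0(const) G2=G1&G2=1&1=1 G3=G1&G4=1&0=0 G4=1(const) -> 10101
Step 2: G0=1(const) G1=0(const) G2=G1&G2=0&1=0 G3=G1&G4=0&1=0 G4=1(const) -> 10001
Step 3: G0=1(const) G1=0(const) G2=G1&G2=0&0=0 G3=G1&G4=0&1=0 G4=1(const) -> 10001
State from step 3 equals state from step 2 -> cycle length 1

Answer: 1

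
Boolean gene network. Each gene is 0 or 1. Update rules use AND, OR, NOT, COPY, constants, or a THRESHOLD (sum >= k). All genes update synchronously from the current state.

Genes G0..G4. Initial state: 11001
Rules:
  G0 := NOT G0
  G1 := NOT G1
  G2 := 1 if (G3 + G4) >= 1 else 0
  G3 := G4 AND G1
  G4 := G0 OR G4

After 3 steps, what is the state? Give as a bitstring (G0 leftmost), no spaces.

Step 1: G0=NOT G0=NOT 1=0 G1=NOT G1=NOT 1=0 G2=(0+1>=1)=1 G3=G4&G1=1&1=1 G4=G0|G4=1|1=1 -> 00111
Step 2: G0=NOT G0=NOT 0=1 G1=NOT G1=NOT 0=1 G2=(1+1>=1)=1 G3=G4&G1=1&0=0 G4=G0|G4=0|1=1 -> 11101
Step 3: G0=NOT G0=NOT 1=0 G1=NOT G1=NOT 1=0 G2=(0+1>=1)=1 G3=G4&G1=1&1=1 G4=G0|G4=1|1=1 -> 00111

00111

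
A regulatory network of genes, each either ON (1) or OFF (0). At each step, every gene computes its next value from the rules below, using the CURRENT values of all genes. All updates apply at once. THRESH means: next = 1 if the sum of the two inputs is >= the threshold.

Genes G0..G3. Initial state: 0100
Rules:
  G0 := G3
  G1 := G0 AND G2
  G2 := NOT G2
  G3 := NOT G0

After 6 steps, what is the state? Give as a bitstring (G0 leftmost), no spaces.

Step 1: G0=G3=0 G1=G0&G2=0&0=0 G2=NOT G2=NOT 0=1 G3=NOT G0=NOT 0=1 -> 0011
Step 2: G0=G3=1 G1=G0&G2=0&1=0 G2=NOT G2=NOT 1=0 G3=NOT G0=NOT 0=1 -> 1001
Step 3: G0=G3=1 G1=G0&G2=1&0=0 G2=NOT G2=NOT 0=1 G3=NOT G0=NOT 1=0 -> 1010
Step 4: G0=G3=0 G1=G0&G2=1&1=1 G2=NOT G2=NOT 1=0 G3=NOT G0=NOT 1=0 -> 0100
Step 5: G0=G3=0 G1=G0&G2=0&0=0 G2=NOT G2=NOT 0=1 G3=NOT G0=NOT 0=1 -> 0011
Step 6: G0=G3=1 G1=G0&G2=0&1=0 G2=NOT G2=NOT 1=0 G3=NOT G0=NOT 0=1 -> 1001

1001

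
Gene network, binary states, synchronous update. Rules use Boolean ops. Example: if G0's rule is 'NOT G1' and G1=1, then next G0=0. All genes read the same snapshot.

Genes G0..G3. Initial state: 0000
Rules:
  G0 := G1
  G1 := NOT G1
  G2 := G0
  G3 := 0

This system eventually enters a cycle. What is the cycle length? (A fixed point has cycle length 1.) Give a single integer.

Step 0: 0000
Step 1: G0=G1=0 G1=NOT G1=NOT 0=1 G2=G0=0 G3=0(const) -> 0100
Step 2: G0=G1=1 G1=NOT G1=NOT 1=0 G2=G0=0 G3=0(const) -> 1000
Step 3: G0=G1=0 G1=NOT G1=NOT 0=1 G2=G0=1 G3=0(const) -> 0110
Step 4: G0=G1=1 G1=NOT G1=NOT 1=0 G2=G0=0 G3=0(const) -> 1000
State from step 4 equals state from step 2 -> cycle length 2

Answer: 2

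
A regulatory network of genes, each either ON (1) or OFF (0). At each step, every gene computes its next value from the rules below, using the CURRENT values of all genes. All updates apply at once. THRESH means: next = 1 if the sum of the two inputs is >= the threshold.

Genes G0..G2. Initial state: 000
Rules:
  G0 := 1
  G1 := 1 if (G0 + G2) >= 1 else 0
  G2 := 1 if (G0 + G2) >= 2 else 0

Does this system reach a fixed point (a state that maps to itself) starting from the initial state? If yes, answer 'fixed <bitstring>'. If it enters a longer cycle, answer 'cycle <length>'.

Step 0: 000
Step 1: G0=1(const) G1=(0+0>=1)=0 G2=(0+0>=2)=0 -> 100
Step 2: G0=1(const) G1=(1+0>=1)=1 G2=(1+0>=2)=0 -> 110
Step 3: G0=1(const) G1=(1+0>=1)=1 G2=(1+0>=2)=0 -> 110
Fixed point reached at step 2: 110

Answer: fixed 110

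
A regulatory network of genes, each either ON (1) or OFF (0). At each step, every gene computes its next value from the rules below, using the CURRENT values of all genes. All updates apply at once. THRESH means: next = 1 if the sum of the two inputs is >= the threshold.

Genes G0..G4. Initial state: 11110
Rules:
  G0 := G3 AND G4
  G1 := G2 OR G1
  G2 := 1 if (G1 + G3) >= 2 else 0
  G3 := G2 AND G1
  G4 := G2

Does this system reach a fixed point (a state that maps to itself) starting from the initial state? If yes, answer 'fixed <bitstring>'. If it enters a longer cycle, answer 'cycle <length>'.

Answer: fixed 11111

Derivation:
Step 0: 11110
Step 1: G0=G3&G4=1&0=0 G1=G2|G1=1|1=1 G2=(1+1>=2)=1 G3=G2&G1=1&1=1 G4=G2=1 -> 01111
Step 2: G0=G3&G4=1&1=1 G1=G2|G1=1|1=1 G2=(1+1>=2)=1 G3=G2&G1=1&1=1 G4=G2=1 -> 11111
Step 3: G0=G3&G4=1&1=1 G1=G2|G1=1|1=1 G2=(1+1>=2)=1 G3=G2&G1=1&1=1 G4=G2=1 -> 11111
Fixed point reached at step 2: 11111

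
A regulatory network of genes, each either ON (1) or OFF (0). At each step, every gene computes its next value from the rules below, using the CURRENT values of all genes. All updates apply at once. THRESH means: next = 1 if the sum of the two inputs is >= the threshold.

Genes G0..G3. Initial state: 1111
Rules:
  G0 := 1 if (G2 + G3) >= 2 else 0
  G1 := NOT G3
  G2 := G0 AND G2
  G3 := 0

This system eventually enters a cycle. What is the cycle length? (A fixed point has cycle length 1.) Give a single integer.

Answer: 1

Derivation:
Step 0: 1111
Step 1: G0=(1+1>=2)=1 G1=NOT G3=NOT 1=0 G2=G0&G2=1&1=1 G3=0(const) -> 1010
Step 2: G0=(1+0>=2)=0 G1=NOT G3=NOT 0=1 G2=G0&G2=1&1=1 G3=0(const) -> 0110
Step 3: G0=(1+0>=2)=0 G1=NOT G3=NOT 0=1 G2=G0&G2=0&1=0 G3=0(const) -> 0100
Step 4: G0=(0+0>=2)=0 G1=NOT G3=NOT 0=1 G2=G0&G2=0&0=0 G3=0(const) -> 0100
State from step 4 equals state from step 3 -> cycle length 1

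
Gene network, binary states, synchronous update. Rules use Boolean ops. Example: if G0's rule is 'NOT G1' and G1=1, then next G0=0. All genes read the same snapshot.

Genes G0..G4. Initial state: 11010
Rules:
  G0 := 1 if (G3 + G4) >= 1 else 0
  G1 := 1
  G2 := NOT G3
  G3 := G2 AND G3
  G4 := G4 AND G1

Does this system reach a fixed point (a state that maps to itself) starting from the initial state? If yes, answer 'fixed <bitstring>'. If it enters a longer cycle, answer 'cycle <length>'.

Step 0: 11010
Step 1: G0=(1+0>=1)=1 G1=1(const) G2=NOT G3=NOT 1=0 G3=G2&G3=0&1=0 G4=G4&G1=0&1=0 -> 11000
Step 2: G0=(0+0>=1)=0 G1=1(const) G2=NOT G3=NOT 0=1 G3=G2&G3=0&0=0 G4=G4&G1=0&1=0 -> 01100
Step 3: G0=(0+0>=1)=0 G1=1(const) G2=NOT G3=NOT 0=1 G3=G2&G3=1&0=0 G4=G4&G1=0&1=0 -> 01100
Fixed point reached at step 2: 01100

Answer: fixed 01100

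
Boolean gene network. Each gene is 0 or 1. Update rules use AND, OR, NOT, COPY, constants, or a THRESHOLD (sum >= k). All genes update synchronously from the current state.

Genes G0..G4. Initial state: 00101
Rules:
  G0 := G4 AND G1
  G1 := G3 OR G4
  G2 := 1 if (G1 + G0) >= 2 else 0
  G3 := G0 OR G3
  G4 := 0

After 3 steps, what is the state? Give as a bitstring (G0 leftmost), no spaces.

Step 1: G0=G4&G1=1&0=0 G1=G3|G4=0|1=1 G2=(0+0>=2)=0 G3=G0|G3=0|0=0 G4=0(const) -> 01000
Step 2: G0=G4&G1=0&1=0 G1=G3|G4=0|0=0 G2=(1+0>=2)=0 G3=G0|G3=0|0=0 G4=0(const) -> 00000
Step 3: G0=G4&G1=0&0=0 G1=G3|G4=0|0=0 G2=(0+0>=2)=0 G3=G0|G3=0|0=0 G4=0(const) -> 00000

00000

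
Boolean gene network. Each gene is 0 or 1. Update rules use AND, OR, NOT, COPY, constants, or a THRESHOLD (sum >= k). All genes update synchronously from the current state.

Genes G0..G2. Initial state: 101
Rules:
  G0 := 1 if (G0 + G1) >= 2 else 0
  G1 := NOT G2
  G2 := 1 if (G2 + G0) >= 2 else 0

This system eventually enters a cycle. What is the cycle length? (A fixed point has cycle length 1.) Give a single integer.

Answer: 1

Derivation:
Step 0: 101
Step 1: G0=(1+0>=2)=0 G1=NOT G2=NOT 1=0 G2=(1+1>=2)=1 -> 001
Step 2: G0=(0+0>=2)=0 G1=NOT G2=NOT 1=0 G2=(1+0>=2)=0 -> 000
Step 3: G0=(0+0>=2)=0 G1=NOT G2=NOT 0=1 G2=(0+0>=2)=0 -> 010
Step 4: G0=(0+1>=2)=0 G1=NOT G2=NOT 0=1 G2=(0+0>=2)=0 -> 010
State from step 4 equals state from step 3 -> cycle length 1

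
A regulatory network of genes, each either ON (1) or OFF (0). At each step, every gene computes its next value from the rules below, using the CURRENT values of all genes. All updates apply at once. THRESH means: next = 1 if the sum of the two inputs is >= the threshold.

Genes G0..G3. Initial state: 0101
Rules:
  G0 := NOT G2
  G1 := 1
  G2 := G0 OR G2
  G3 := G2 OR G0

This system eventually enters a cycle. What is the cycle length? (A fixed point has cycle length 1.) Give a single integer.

Answer: 1

Derivation:
Step 0: 0101
Step 1: G0=NOT G2=NOT 0=1 G1=1(const) G2=G0|G2=0|0=0 G3=G2|G0=0|0=0 -> 1100
Step 2: G0=NOT G2=NOT 0=1 G1=1(const) G2=G0|G2=1|0=1 G3=G2|G0=0|1=1 -> 1111
Step 3: G0=NOT G2=NOT 1=0 G1=1(const) G2=G0|G2=1|1=1 G3=G2|G0=1|1=1 -> 0111
Step 4: G0=NOT G2=NOT 1=0 G1=1(const) G2=G0|G2=0|1=1 G3=G2|G0=1|0=1 -> 0111
State from step 4 equals state from step 3 -> cycle length 1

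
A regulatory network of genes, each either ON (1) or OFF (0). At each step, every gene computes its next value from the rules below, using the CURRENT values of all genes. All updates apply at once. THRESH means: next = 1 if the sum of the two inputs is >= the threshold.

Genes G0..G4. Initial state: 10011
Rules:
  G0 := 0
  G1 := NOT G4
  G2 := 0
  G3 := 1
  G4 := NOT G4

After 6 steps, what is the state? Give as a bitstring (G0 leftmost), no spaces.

Step 1: G0=0(const) G1=NOT G4=NOT 1=0 G2=0(const) G3=1(const) G4=NOT G4=NOT 1=0 -> 00010
Step 2: G0=0(const) G1=NOT G4=NOT 0=1 G2=0(const) G3=1(const) G4=NOT G4=NOT 0=1 -> 01011
Step 3: G0=0(const) G1=NOT G4=NOT 1=0 G2=0(const) G3=1(const) G4=NOT G4=NOT 1=0 -> 00010
Step 4: G0=0(const) G1=NOT G4=NOT 0=1 G2=0(const) G3=1(const) G4=NOT G4=NOT 0=1 -> 01011
Step 5: G0=0(const) G1=NOT G4=NOT 1=0 G2=0(const) G3=1(const) G4=NOT G4=NOT 1=0 -> 00010
Step 6: G0=0(const) G1=NOT G4=NOT 0=1 G2=0(const) G3=1(const) G4=NOT G4=NOT 0=1 -> 01011

01011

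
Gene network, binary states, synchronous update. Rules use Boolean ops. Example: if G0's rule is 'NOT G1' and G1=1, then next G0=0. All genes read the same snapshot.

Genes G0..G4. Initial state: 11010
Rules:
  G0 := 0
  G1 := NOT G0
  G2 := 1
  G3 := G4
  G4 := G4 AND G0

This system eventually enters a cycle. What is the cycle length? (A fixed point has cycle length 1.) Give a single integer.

Answer: 1

Derivation:
Step 0: 11010
Step 1: G0=0(const) G1=NOT G0=NOT 1=0 G2=1(const) G3=G4=0 G4=G4&G0=0&1=0 -> 00100
Step 2: G0=0(const) G1=NOT G0=NOT 0=1 G2=1(const) G3=G4=0 G4=G4&G0=0&0=0 -> 01100
Step 3: G0=0(const) G1=NOT G0=NOT 0=1 G2=1(const) G3=G4=0 G4=G4&G0=0&0=0 -> 01100
State from step 3 equals state from step 2 -> cycle length 1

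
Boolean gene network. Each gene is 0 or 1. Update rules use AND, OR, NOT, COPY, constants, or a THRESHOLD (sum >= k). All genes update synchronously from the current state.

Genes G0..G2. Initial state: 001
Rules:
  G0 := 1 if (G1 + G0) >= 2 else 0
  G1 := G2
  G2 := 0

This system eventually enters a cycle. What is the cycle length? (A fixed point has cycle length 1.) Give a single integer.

Answer: 1

Derivation:
Step 0: 001
Step 1: G0=(0+0>=2)=0 G1=G2=1 G2=0(const) -> 010
Step 2: G0=(1+0>=2)=0 G1=G2=0 G2=0(const) -> 000
Step 3: G0=(0+0>=2)=0 G1=G2=0 G2=0(const) -> 000
State from step 3 equals state from step 2 -> cycle length 1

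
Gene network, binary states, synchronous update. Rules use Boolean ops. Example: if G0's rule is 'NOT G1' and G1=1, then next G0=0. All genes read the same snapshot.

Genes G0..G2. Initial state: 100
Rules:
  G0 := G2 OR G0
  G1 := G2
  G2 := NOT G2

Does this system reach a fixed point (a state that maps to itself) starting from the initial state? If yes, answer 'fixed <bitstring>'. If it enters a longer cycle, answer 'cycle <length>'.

Step 0: 100
Step 1: G0=G2|G0=0|1=1 G1=G2=0 G2=NOT G2=NOT 0=1 -> 101
Step 2: G0=G2|G0=1|1=1 G1=G2=1 G2=NOT G2=NOT 1=0 -> 110
Step 3: G0=G2|G0=0|1=1 G1=G2=0 G2=NOT G2=NOT 0=1 -> 101
Cycle of length 2 starting at step 1 -> no fixed point

Answer: cycle 2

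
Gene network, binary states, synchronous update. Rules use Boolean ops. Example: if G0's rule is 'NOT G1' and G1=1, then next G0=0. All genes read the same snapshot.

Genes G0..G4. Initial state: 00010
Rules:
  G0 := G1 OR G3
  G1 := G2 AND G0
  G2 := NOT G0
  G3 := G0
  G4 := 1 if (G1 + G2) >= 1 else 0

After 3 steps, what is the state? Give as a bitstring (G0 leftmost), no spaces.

Step 1: G0=G1|G3=0|1=1 G1=G2&G0=0&0=0 G2=NOT G0=NOT 0=1 G3=G0=0 G4=(0+0>=1)=0 -> 10100
Step 2: G0=G1|G3=0|0=0 G1=G2&G0=1&1=1 G2=NOT G0=NOT 1=0 G3=G0=1 G4=(0+1>=1)=1 -> 01011
Step 3: G0=G1|G3=1|1=1 G1=G2&G0=0&0=0 G2=NOT G0=NOT 0=1 G3=G0=0 G4=(1+0>=1)=1 -> 10101

10101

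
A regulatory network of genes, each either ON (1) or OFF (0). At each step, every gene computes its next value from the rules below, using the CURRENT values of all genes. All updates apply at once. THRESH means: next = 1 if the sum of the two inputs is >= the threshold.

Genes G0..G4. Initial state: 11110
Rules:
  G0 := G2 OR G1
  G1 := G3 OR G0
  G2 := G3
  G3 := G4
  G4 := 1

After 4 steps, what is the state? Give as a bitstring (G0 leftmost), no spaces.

Step 1: G0=G2|G1=1|1=1 G1=G3|G0=1|1=1 G2=G3=1 G3=G4=0 G4=1(const) -> 11101
Step 2: G0=G2|G1=1|1=1 G1=G3|G0=0|1=1 G2=G3=0 G3=G4=1 G4=1(const) -> 11011
Step 3: G0=G2|G1=0|1=1 G1=G3|G0=1|1=1 G2=G3=1 G3=G4=1 G4=1(const) -> 11111
Step 4: G0=G2|G1=1|1=1 G1=G3|G0=1|1=1 G2=G3=1 G3=G4=1 G4=1(const) -> 11111

11111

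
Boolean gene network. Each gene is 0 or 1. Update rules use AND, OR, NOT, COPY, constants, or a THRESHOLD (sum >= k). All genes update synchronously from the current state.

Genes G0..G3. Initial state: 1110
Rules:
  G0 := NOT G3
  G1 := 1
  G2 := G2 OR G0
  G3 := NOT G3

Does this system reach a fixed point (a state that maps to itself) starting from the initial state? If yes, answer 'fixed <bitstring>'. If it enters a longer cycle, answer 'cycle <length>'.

Answer: cycle 2

Derivation:
Step 0: 1110
Step 1: G0=NOT G3=NOT 0=1 G1=1(const) G2=G2|G0=1|1=1 G3=NOT G3=NOT 0=1 -> 1111
Step 2: G0=NOT G3=NOT 1=0 G1=1(const) G2=G2|G0=1|1=1 G3=NOT G3=NOT 1=0 -> 0110
Step 3: G0=NOT G3=NOT 0=1 G1=1(const) G2=G2|G0=1|0=1 G3=NOT G3=NOT 0=1 -> 1111
Cycle of length 2 starting at step 1 -> no fixed point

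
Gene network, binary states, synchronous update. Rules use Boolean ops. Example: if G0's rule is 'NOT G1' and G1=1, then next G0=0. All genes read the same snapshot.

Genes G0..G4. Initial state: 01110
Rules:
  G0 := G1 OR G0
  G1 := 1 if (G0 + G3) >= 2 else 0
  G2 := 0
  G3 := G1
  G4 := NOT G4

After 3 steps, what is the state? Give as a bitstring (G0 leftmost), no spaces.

Step 1: G0=G1|G0=1|0=1 G1=(0+1>=2)=0 G2=0(const) G3=G1=1 G4=NOT G4=NOT 0=1 -> 10011
Step 2: G0=G1|G0=0|1=1 G1=(1+1>=2)=1 G2=0(const) G3=G1=0 G4=NOT G4=NOT 1=0 -> 11000
Step 3: G0=G1|G0=1|1=1 G1=(1+0>=2)=0 G2=0(const) G3=G1=1 G4=NOT G4=NOT 0=1 -> 10011

10011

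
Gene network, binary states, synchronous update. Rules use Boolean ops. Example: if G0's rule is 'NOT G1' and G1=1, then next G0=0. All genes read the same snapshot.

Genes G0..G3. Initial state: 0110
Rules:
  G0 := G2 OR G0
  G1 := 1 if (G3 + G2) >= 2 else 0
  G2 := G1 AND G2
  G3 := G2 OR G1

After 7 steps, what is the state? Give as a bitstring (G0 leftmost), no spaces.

Step 1: G0=G2|G0=1|0=1 G1=(0+1>=2)=0 G2=G1&G2=1&1=1 G3=G2|G1=1|1=1 -> 1011
Step 2: G0=G2|G0=1|1=1 G1=(1+1>=2)=1 G2=G1&G2=0&1=0 G3=G2|G1=1|0=1 -> 1101
Step 3: G0=G2|G0=0|1=1 G1=(1+0>=2)=0 G2=G1&G2=1&0=0 G3=G2|G1=0|1=1 -> 1001
Step 4: G0=G2|G0=0|1=1 G1=(1+0>=2)=0 G2=G1&G2=0&0=0 G3=G2|G1=0|0=0 -> 1000
Step 5: G0=G2|G0=0|1=1 G1=(0+0>=2)=0 G2=G1&G2=0&0=0 G3=G2|G1=0|0=0 -> 1000
Step 6: G0=G2|G0=0|1=1 G1=(0+0>=2)=0 G2=G1&G2=0&0=0 G3=G2|G1=0|0=0 -> 1000
Step 7: G0=G2|G0=0|1=1 G1=(0+0>=2)=0 G2=G1&G2=0&0=0 G3=G2|G1=0|0=0 -> 1000

1000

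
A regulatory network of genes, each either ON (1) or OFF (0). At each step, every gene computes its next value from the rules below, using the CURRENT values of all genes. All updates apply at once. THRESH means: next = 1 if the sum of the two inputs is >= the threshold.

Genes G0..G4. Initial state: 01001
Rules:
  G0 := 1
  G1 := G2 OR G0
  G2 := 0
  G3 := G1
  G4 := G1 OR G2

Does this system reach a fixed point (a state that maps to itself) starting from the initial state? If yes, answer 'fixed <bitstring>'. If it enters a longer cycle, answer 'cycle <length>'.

Answer: fixed 11011

Derivation:
Step 0: 01001
Step 1: G0=1(const) G1=G2|G0=0|0=0 G2=0(const) G3=G1=1 G4=G1|G2=1|0=1 -> 10011
Step 2: G0=1(const) G1=G2|G0=0|1=1 G2=0(const) G3=G1=0 G4=G1|G2=0|0=0 -> 11000
Step 3: G0=1(const) G1=G2|G0=0|1=1 G2=0(const) G3=G1=1 G4=G1|G2=1|0=1 -> 11011
Step 4: G0=1(const) G1=G2|G0=0|1=1 G2=0(const) G3=G1=1 G4=G1|G2=1|0=1 -> 11011
Fixed point reached at step 3: 11011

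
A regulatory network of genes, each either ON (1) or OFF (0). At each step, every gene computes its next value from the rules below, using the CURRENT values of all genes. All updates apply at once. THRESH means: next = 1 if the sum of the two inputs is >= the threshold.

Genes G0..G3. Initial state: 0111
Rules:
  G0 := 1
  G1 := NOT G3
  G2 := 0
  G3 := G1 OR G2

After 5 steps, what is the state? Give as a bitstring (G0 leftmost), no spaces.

Step 1: G0=1(const) G1=NOT G3=NOT 1=0 G2=0(const) G3=G1|G2=1|1=1 -> 1001
Step 2: G0=1(const) G1=NOT G3=NOT 1=0 G2=0(const) G3=G1|G2=0|0=0 -> 1000
Step 3: G0=1(const) G1=NOT G3=NOT 0=1 G2=0(const) G3=G1|G2=0|0=0 -> 1100
Step 4: G0=1(const) G1=NOT G3=NOT 0=1 G2=0(const) G3=G1|G2=1|0=1 -> 1101
Step 5: G0=1(const) G1=NOT G3=NOT 1=0 G2=0(const) G3=G1|G2=1|0=1 -> 1001

1001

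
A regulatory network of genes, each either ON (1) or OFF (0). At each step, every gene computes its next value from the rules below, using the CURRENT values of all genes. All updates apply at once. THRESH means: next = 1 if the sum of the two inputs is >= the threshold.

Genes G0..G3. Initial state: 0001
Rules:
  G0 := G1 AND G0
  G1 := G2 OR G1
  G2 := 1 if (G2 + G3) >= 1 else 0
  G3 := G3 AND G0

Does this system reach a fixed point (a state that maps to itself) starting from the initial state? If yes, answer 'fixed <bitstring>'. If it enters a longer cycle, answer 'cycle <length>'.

Answer: fixed 0110

Derivation:
Step 0: 0001
Step 1: G0=G1&G0=0&0=0 G1=G2|G1=0|0=0 G2=(0+1>=1)=1 G3=G3&G0=1&0=0 -> 0010
Step 2: G0=G1&G0=0&0=0 G1=G2|G1=1|0=1 G2=(1+0>=1)=1 G3=G3&G0=0&0=0 -> 0110
Step 3: G0=G1&G0=1&0=0 G1=G2|G1=1|1=1 G2=(1+0>=1)=1 G3=G3&G0=0&0=0 -> 0110
Fixed point reached at step 2: 0110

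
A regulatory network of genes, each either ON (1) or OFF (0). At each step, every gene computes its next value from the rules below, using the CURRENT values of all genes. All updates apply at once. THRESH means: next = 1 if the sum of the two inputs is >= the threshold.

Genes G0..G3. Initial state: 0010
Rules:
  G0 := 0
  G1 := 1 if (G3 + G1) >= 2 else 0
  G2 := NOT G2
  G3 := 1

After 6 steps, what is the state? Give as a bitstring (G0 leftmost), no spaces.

Step 1: G0=0(const) G1=(0+0>=2)=0 G2=NOT G2=NOT 1=0 G3=1(const) -> 0001
Step 2: G0=0(const) G1=(1+0>=2)=0 G2=NOT G2=NOT 0=1 G3=1(const) -> 0011
Step 3: G0=0(const) G1=(1+0>=2)=0 G2=NOT G2=NOT 1=0 G3=1(const) -> 0001
Step 4: G0=0(const) G1=(1+0>=2)=0 G2=NOT G2=NOT 0=1 G3=1(const) -> 0011
Step 5: G0=0(const) G1=(1+0>=2)=0 G2=NOT G2=NOT 1=0 G3=1(const) -> 0001
Step 6: G0=0(const) G1=(1+0>=2)=0 G2=NOT G2=NOT 0=1 G3=1(const) -> 0011

0011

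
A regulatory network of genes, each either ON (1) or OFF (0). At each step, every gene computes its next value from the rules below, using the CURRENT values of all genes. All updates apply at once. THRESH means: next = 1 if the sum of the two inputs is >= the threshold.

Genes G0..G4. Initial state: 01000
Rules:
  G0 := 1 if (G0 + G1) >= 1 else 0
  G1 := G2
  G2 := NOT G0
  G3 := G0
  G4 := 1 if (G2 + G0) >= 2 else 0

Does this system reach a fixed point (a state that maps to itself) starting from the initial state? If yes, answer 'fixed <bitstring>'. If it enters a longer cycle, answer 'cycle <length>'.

Step 0: 01000
Step 1: G0=(0+1>=1)=1 G1=G2=0 G2=NOT G0=NOT 0=1 G3=G0=0 G4=(0+0>=2)=0 -> 10100
Step 2: G0=(1+0>=1)=1 G1=G2=1 G2=NOT G0=NOT 1=0 G3=G0=1 G4=(1+1>=2)=1 -> 11011
Step 3: G0=(1+1>=1)=1 G1=G2=0 G2=NOT G0=NOT 1=0 G3=G0=1 G4=(0+1>=2)=0 -> 10010
Step 4: G0=(1+0>=1)=1 G1=G2=0 G2=NOT G0=NOT 1=0 G3=G0=1 G4=(0+1>=2)=0 -> 10010
Fixed point reached at step 3: 10010

Answer: fixed 10010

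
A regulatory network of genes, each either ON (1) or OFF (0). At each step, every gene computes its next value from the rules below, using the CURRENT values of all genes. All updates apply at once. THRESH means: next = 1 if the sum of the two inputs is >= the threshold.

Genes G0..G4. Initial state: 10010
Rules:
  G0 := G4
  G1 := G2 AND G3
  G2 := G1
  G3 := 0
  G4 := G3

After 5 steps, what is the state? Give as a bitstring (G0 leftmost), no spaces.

Step 1: G0=G4=0 G1=G2&G3=0&1=0 G2=G1=0 G3=0(const) G4=G3=1 -> 00001
Step 2: G0=G4=1 G1=G2&G3=0&0=0 G2=G1=0 G3=0(const) G4=G3=0 -> 10000
Step 3: G0=G4=0 G1=G2&G3=0&0=0 G2=G1=0 G3=0(const) G4=G3=0 -> 00000
Step 4: G0=G4=0 G1=G2&G3=0&0=0 G2=G1=0 G3=0(const) G4=G3=0 -> 00000
Step 5: G0=G4=0 G1=G2&G3=0&0=0 G2=G1=0 G3=0(const) G4=G3=0 -> 00000

00000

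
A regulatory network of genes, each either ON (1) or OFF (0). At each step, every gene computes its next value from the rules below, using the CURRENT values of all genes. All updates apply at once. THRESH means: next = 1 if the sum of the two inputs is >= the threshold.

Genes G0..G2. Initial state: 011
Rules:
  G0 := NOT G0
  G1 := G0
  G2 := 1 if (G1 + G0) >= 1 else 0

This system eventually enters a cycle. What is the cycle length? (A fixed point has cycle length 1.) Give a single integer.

Answer: 2

Derivation:
Step 0: 011
Step 1: G0=NOT G0=NOT 0=1 G1=G0=0 G2=(1+0>=1)=1 -> 101
Step 2: G0=NOT G0=NOT 1=0 G1=G0=1 G2=(0+1>=1)=1 -> 011
State from step 2 equals state from step 0 -> cycle length 2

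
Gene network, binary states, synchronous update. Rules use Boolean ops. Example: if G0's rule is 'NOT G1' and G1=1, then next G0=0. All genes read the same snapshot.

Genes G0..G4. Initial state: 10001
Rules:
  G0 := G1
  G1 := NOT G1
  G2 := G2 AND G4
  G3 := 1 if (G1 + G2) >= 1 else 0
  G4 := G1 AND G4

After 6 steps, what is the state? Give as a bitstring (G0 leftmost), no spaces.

Step 1: G0=G1=0 G1=NOT G1=NOT 0=1 G2=G2&G4=0&1=0 G3=(0+0>=1)=0 G4=G1&G4=0&1=0 -> 01000
Step 2: G0=G1=1 G1=NOT G1=NOT 1=0 G2=G2&G4=0&0=0 G3=(1+0>=1)=1 G4=G1&G4=1&0=0 -> 10010
Step 3: G0=G1=0 G1=NOT G1=NOT 0=1 G2=G2&G4=0&0=0 G3=(0+0>=1)=0 G4=G1&G4=0&0=0 -> 01000
Step 4: G0=G1=1 G1=NOT G1=NOT 1=0 G2=G2&G4=0&0=0 G3=(1+0>=1)=1 G4=G1&G4=1&0=0 -> 10010
Step 5: G0=G1=0 G1=NOT G1=NOT 0=1 G2=G2&G4=0&0=0 G3=(0+0>=1)=0 G4=G1&G4=0&0=0 -> 01000
Step 6: G0=G1=1 G1=NOT G1=NOT 1=0 G2=G2&G4=0&0=0 G3=(1+0>=1)=1 G4=G1&G4=1&0=0 -> 10010

10010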